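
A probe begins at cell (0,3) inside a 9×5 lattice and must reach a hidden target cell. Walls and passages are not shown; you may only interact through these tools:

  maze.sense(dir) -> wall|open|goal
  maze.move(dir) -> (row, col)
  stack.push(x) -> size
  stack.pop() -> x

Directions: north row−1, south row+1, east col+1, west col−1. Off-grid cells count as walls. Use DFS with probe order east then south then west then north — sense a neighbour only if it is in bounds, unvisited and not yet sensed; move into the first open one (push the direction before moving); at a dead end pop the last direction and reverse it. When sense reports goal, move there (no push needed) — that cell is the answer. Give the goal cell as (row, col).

# sense(dir='east') : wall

# sense(dir='south') : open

# push(x='south') : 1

# move(dir='south') : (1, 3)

# sense(dir='east') : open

# push(x='east') : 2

# move(dir='east') : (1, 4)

# sense(dir='south') : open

# push(x='south') : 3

# move(dir='south') : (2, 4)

# sense(dir='south') : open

# push(x='south') : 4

# move(dir='south') : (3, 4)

# sense(dir='south') : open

# push(x='south') : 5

# move(dir='south') : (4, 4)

# sense(dir='south') : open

# push(x='south') : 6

# move(dir='south') : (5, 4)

# sense(dir='south') : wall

# sense(dir='west') : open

# push(x='west') : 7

# move(dir='west') : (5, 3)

# sense(dir='south') : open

# push(x='south') : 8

# move(dir='south') : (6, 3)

# sense(dir='south') : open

# push(x='south') : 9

# move(dir='south') : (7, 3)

# sense(dir='east') : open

# push(x='east') : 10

# move(dir='east') : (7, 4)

# sense(dir='south') : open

# push(x='south') : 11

# move(dir='south') : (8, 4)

# sense(dir='west') : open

# push(x='west') : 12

# move(dir='west') : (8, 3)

# sense(dir='west') : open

# push(x='west') : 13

# move(dir='west') : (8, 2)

# sense(dir='west') : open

# push(x='west') : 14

# move(dir='west') : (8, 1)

# sense(dir='west') : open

# push(x='west') : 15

# move(dir='west') : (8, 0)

# sense(dir='north') : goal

# move(dir='north') : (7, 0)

Answer: (7, 0)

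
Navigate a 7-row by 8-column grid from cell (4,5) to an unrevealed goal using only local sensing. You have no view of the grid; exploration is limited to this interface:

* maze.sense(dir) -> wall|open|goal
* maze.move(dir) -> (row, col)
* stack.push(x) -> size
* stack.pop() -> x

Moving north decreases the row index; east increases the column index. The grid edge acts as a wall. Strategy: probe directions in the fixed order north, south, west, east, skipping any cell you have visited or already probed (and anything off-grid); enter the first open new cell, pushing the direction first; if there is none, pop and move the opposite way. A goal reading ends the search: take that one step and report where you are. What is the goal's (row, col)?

Invoking sense on dir=north, giving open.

I try push on x=north, which returns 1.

Invoking move on dir=north, which returns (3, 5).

I call sense on dir=north, and see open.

I invoke push on x=north, → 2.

Now I run move on dir=north, → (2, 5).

Next I call sense on dir=north, → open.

I invoke push on x=north, giving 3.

I try move on dir=north, yielding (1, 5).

Calling sense on dir=north, giving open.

Next I call push on x=north, and observe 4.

Now I run move on dir=north, giving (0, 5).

I call sense on dir=west, and observe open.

I call push on x=west, and observe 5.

Using move on dir=west, which returns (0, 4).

Now I run sense on dir=south, → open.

Calling push on x=south, yielding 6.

Next I call move on dir=south, and observe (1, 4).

I run sense on dir=south, and get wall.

I run sense on dir=west, and get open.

Next I call push on x=west, yielding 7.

I invoke move on dir=west, yielding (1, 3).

I call sense on dir=north, which returns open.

Next I call push on x=north, — result: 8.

I invoke move on dir=north, → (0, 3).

Invoking sense on dir=west, and get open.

Now I run push on x=west, giving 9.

Invoking move on dir=west, — result: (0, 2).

Next I call sense on dir=south, which returns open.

I invoke push on x=south, : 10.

Invoking move on dir=south, — result: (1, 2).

Using sense on dir=south, and observe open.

I invoke push on x=south, yielding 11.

Using move on dir=south, yielding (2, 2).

Using sense on dir=south, and get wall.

Now I run sense on dir=west, and see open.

Now I run push on x=west, which returns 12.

I call move on dir=west, — result: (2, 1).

Invoking sense on dir=north, yielding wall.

Invoking sense on dir=south, giving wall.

Then sense on dir=west, which returns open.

Next I call push on x=west, and observe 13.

Now I run move on dir=west, — result: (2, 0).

I try sense on dir=north, and get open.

Next I call push on x=north, and see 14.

I use move on dir=north, yielding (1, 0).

I use sense on dir=north, which returns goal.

Then move on dir=north, — result: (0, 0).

Answer: (0, 0)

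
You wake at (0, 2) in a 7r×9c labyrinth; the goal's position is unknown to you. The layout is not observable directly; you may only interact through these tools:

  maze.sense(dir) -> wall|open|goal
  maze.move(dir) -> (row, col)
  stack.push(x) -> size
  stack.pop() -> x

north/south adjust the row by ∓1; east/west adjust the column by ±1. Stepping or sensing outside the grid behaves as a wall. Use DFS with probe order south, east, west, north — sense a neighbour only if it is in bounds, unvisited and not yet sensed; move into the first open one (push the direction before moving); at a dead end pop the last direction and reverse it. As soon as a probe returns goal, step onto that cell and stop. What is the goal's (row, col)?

I try maze.sense passing dir: south, and observe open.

I use stack.push passing x: south, and see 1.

Next I call maze.move passing dir: south, which returns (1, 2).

I use maze.sense passing dir: south, which returns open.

Then stack.push passing x: south, → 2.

Invoking maze.move passing dir: south, and see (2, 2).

Then maze.sense passing dir: south, : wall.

I invoke maze.sense passing dir: east, which returns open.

I run stack.push passing x: east, yielding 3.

I use maze.move passing dir: east, and observe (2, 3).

I run maze.sense passing dir: south, which returns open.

I try stack.push passing x: south, → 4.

Using maze.move passing dir: south, : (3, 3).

Using maze.sense passing dir: south, → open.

I run stack.push passing x: south, → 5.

I use maze.move passing dir: south, → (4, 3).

I invoke maze.sense passing dir: south, giving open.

I invoke stack.push passing x: south, — result: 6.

Using maze.move passing dir: south, and see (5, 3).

I use maze.sense passing dir: south, : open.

I try stack.push passing x: south, giving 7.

Using maze.move passing dir: south, → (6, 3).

I try maze.sense passing dir: east, : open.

Using stack.push passing x: east, and get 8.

I run maze.move passing dir: east, giving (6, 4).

Using maze.sense passing dir: east, which returns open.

I invoke stack.push passing x: east, which returns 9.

Using maze.move passing dir: east, which returns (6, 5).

I run maze.sense passing dir: east, which returns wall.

Now I run maze.sense passing dir: north, and observe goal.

Next I call maze.move passing dir: north, yielding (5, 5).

Answer: (5, 5)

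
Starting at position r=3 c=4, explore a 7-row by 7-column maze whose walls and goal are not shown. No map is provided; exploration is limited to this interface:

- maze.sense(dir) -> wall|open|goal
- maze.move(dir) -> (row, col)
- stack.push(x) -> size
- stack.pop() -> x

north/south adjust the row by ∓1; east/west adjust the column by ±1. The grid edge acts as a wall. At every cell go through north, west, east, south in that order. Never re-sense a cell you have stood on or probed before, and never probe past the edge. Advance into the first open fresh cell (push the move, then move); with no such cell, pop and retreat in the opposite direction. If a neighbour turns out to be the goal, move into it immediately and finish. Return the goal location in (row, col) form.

CALL sense[dir→north]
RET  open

CALL push[x→north]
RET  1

CALL move[dir→north]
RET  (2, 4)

CALL sense[dir→north]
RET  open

CALL push[x→north]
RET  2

CALL move[dir→north]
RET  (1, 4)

CALL sense[dir→north]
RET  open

CALL push[x→north]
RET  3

CALL move[dir→north]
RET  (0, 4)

CALL sense[dir→west]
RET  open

CALL push[x→west]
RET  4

CALL move[dir→west]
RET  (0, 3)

CALL sense[dir→west]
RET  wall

CALL sense[dir→south]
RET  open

CALL push[x→south]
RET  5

CALL move[dir→south]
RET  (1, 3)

CALL sense[dir→west]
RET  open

CALL push[x→west]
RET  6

CALL move[dir→west]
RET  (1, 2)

CALL sense[dir→west]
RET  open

CALL push[x→west]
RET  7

CALL move[dir→west]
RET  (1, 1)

CALL sense[dir→north]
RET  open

CALL push[x→north]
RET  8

CALL move[dir→north]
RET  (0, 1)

CALL sense[dir→west]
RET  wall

CALL pop[]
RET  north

CALL move[dir→south]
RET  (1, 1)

CALL sense[dir→west]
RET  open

CALL push[x→west]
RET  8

CALL move[dir→west]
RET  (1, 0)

CALL sense[dir→south]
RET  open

CALL push[x→south]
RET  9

CALL move[dir→south]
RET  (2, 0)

CALL sense[dir→east]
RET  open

CALL push[x→east]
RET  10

CALL move[dir→east]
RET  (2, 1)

CALL sense[dir→east]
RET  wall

CALL sense[dir→south]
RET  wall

CALL pop[]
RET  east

CALL move[dir→west]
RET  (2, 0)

CALL sense[dir→south]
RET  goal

CALL move[dir→south]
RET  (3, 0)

Answer: (3, 0)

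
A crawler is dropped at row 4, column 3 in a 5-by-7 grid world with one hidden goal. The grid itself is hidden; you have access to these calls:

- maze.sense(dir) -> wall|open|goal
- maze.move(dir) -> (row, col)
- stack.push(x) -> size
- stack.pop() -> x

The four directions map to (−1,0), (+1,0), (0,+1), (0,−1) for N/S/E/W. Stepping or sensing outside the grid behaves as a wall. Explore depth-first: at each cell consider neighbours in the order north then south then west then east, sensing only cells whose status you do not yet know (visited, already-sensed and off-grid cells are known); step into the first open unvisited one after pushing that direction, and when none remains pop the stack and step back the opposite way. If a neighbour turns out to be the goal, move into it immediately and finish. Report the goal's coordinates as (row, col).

% sense(north) ~> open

% push(north) ~> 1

% move(north) ~> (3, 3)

% sense(north) ~> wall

% sense(west) ~> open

% push(west) ~> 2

% move(west) ~> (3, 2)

% sense(north) ~> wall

% sense(south) ~> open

% push(south) ~> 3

% move(south) ~> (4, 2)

% sense(west) ~> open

% push(west) ~> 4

% move(west) ~> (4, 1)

% sense(north) ~> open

% push(north) ~> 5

% move(north) ~> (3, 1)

% sense(north) ~> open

% push(north) ~> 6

% move(north) ~> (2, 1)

% sense(north) ~> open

% push(north) ~> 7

% move(north) ~> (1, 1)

% sense(north) ~> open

% push(north) ~> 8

% move(north) ~> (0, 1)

% sense(west) ~> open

% push(west) ~> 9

% move(west) ~> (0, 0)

% sense(south) ~> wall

% pop() ~> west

% move(east) ~> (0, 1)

% sense(east) ~> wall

% pop() ~> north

% move(south) ~> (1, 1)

% sense(east) ~> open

% push(east) ~> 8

% move(east) ~> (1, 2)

% sense(east) ~> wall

% pop() ~> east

% move(west) ~> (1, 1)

% pop() ~> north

% move(south) ~> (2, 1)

% sense(west) ~> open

% push(west) ~> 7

% move(west) ~> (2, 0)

% sense(south) ~> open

% push(south) ~> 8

% move(south) ~> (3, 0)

% sense(south) ~> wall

% pop() ~> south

% move(north) ~> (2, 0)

% pop() ~> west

% move(east) ~> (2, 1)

% pop() ~> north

% move(south) ~> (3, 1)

% pop() ~> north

% move(south) ~> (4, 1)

% pop() ~> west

% move(east) ~> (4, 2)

% pop() ~> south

% move(north) ~> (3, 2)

% pop() ~> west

% move(east) ~> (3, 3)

% sense(east) ~> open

% push(east) ~> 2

% move(east) ~> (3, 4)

% sense(north) ~> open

% push(north) ~> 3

% move(north) ~> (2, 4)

% sense(north) ~> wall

% sense(east) ~> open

% push(east) ~> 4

% move(east) ~> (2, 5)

% sense(north) ~> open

% push(north) ~> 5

% move(north) ~> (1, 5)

% sense(north) ~> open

% push(north) ~> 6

% move(north) ~> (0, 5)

% sense(west) ~> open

% push(west) ~> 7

% move(west) ~> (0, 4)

% sense(west) ~> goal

% move(west) ~> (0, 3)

Answer: (0, 3)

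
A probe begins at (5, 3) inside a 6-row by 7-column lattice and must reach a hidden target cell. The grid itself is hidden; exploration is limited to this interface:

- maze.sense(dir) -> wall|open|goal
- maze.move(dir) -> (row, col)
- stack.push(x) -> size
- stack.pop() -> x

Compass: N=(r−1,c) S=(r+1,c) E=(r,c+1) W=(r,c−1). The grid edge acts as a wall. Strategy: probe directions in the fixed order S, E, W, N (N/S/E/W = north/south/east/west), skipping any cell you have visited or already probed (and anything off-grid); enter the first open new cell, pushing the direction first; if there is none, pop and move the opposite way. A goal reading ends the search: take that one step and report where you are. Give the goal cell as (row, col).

==> sense(dir: east)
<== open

==> push(x: east)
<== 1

==> move(dir: east)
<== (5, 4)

==> sense(dir: east)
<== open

==> push(x: east)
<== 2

==> move(dir: east)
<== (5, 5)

==> sense(dir: east)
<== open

==> push(x: east)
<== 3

==> move(dir: east)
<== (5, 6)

==> sense(dir: north)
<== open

==> push(x: north)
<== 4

==> move(dir: north)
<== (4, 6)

==> sense(dir: west)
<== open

==> push(x: west)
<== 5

==> move(dir: west)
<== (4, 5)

==> sense(dir: west)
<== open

==> push(x: west)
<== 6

==> move(dir: west)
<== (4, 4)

==> sense(dir: west)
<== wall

==> sense(dir: north)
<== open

==> push(x: north)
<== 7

==> move(dir: north)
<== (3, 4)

==> sense(dir: east)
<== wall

==> sense(dir: west)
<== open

==> push(x: west)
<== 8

==> move(dir: west)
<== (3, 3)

==> sense(dir: west)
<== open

==> push(x: west)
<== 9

==> move(dir: west)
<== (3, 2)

==> sense(dir: south)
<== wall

==> sense(dir: west)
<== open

==> push(x: west)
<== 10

==> move(dir: west)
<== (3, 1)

==> sense(dir: south)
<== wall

==> sense(dir: west)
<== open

==> push(x: west)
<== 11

==> move(dir: west)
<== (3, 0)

==> sense(dir: south)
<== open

==> push(x: south)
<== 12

==> move(dir: south)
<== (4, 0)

==> sense(dir: south)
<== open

==> push(x: south)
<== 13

==> move(dir: south)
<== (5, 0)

==> sense(dir: east)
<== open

==> push(x: east)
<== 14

==> move(dir: east)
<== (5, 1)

==> sense(dir: east)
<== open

==> push(x: east)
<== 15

==> move(dir: east)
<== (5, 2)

==> pop()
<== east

==> move(dir: west)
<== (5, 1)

==> pop()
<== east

==> move(dir: west)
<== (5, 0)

==> pop()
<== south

==> move(dir: north)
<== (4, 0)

==> pop()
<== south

==> move(dir: north)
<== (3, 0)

==> sense(dir: north)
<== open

==> push(x: north)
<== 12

==> move(dir: north)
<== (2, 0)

==> sense(dir: east)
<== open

==> push(x: east)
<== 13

==> move(dir: east)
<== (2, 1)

==> sense(dir: east)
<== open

==> push(x: east)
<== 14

==> move(dir: east)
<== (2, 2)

==> sense(dir: east)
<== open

==> push(x: east)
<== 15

==> move(dir: east)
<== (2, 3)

==> sense(dir: east)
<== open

==> push(x: east)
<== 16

==> move(dir: east)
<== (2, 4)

==> sense(dir: east)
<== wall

==> sense(dir: north)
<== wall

==> pop()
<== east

==> move(dir: west)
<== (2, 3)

==> sense(dir: north)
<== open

==> push(x: north)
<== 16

==> move(dir: north)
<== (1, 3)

==> sense(dir: west)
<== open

==> push(x: west)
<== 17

==> move(dir: west)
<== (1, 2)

==> sense(dir: west)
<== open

==> push(x: west)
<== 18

==> move(dir: west)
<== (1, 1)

==> sense(dir: west)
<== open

==> push(x: west)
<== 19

==> move(dir: west)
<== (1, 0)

==> sense(dir: north)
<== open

==> push(x: north)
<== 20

==> move(dir: north)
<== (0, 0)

==> sense(dir: east)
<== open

==> push(x: east)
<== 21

==> move(dir: east)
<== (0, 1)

==> sense(dir: east)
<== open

==> push(x: east)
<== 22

==> move(dir: east)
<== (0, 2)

==> sense(dir: east)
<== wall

==> pop()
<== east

==> move(dir: west)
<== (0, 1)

==> pop()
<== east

==> move(dir: west)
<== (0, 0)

==> pop()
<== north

==> move(dir: south)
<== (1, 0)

==> pop()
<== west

==> move(dir: east)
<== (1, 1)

==> pop()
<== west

==> move(dir: east)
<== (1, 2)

==> pop()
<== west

==> move(dir: east)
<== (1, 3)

==> pop()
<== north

==> move(dir: south)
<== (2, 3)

==> pop()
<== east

==> move(dir: west)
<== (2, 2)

==> pop()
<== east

==> move(dir: west)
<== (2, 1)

==> pop()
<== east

==> move(dir: west)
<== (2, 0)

==> pop()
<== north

==> move(dir: south)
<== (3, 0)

==> pop()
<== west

==> move(dir: east)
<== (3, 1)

==> pop()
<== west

==> move(dir: east)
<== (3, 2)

==> pop()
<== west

==> move(dir: east)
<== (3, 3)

==> pop()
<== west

==> move(dir: east)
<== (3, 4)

==> pop()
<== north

==> move(dir: south)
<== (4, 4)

==> pop()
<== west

==> move(dir: east)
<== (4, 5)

==> pop()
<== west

==> move(dir: east)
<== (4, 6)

==> sense(dir: north)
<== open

==> push(x: north)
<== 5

==> move(dir: north)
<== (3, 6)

==> sense(dir: north)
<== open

==> push(x: north)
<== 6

==> move(dir: north)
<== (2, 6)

==> sense(dir: north)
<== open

==> push(x: north)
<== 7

==> move(dir: north)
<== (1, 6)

==> sense(dir: west)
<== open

==> push(x: west)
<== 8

==> move(dir: west)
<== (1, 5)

==> sense(dir: north)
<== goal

==> move(dir: north)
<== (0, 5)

Answer: (0, 5)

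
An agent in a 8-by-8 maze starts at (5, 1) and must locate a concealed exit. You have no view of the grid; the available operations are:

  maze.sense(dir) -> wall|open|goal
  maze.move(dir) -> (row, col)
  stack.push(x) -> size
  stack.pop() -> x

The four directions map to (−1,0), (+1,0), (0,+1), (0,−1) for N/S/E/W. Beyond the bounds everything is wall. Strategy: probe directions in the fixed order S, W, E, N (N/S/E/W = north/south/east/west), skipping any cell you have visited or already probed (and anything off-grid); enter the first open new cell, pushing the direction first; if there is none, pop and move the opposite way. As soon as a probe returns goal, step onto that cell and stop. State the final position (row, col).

! maze.sense(dir: south) ~> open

! stack.push(x: south) ~> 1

! maze.move(dir: south) ~> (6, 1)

! maze.sense(dir: south) ~> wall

! maze.sense(dir: west) ~> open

! stack.push(x: west) ~> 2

! maze.move(dir: west) ~> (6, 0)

! maze.sense(dir: south) ~> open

! stack.push(x: south) ~> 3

! maze.move(dir: south) ~> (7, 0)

! stack.pop() ~> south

! maze.move(dir: north) ~> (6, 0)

! maze.sense(dir: north) ~> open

! stack.push(x: north) ~> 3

! maze.move(dir: north) ~> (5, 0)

! maze.sense(dir: north) ~> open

! stack.push(x: north) ~> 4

! maze.move(dir: north) ~> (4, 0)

! maze.sense(dir: east) ~> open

! stack.push(x: east) ~> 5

! maze.move(dir: east) ~> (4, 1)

! maze.sense(dir: east) ~> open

! stack.push(x: east) ~> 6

! maze.move(dir: east) ~> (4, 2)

! maze.sense(dir: south) ~> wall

! maze.sense(dir: east) ~> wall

! maze.sense(dir: north) ~> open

! stack.push(x: north) ~> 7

! maze.move(dir: north) ~> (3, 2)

! maze.sense(dir: west) ~> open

! stack.push(x: west) ~> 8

! maze.move(dir: west) ~> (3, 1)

! maze.sense(dir: west) ~> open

! stack.push(x: west) ~> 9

! maze.move(dir: west) ~> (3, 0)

! maze.sense(dir: north) ~> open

! stack.push(x: north) ~> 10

! maze.move(dir: north) ~> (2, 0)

! maze.sense(dir: east) ~> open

! stack.push(x: east) ~> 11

! maze.move(dir: east) ~> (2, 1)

! maze.sense(dir: east) ~> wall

! maze.sense(dir: north) ~> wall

! stack.pop() ~> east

! maze.move(dir: west) ~> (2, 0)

! maze.sense(dir: north) ~> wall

! stack.pop() ~> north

! maze.move(dir: south) ~> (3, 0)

! stack.pop() ~> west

! maze.move(dir: east) ~> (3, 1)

! stack.pop() ~> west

! maze.move(dir: east) ~> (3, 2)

! maze.sense(dir: east) ~> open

! stack.push(x: east) ~> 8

! maze.move(dir: east) ~> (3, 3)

! maze.sense(dir: east) ~> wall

! maze.sense(dir: north) ~> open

! stack.push(x: north) ~> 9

! maze.move(dir: north) ~> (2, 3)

! maze.sense(dir: east) ~> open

! stack.push(x: east) ~> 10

! maze.move(dir: east) ~> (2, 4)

! maze.sense(dir: east) ~> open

! stack.push(x: east) ~> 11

! maze.move(dir: east) ~> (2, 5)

! maze.sense(dir: south) ~> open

! stack.push(x: south) ~> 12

! maze.move(dir: south) ~> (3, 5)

! maze.sense(dir: south) ~> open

! stack.push(x: south) ~> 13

! maze.move(dir: south) ~> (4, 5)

! maze.sense(dir: south) ~> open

! stack.push(x: south) ~> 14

! maze.move(dir: south) ~> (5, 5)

! maze.sense(dir: south) ~> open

! stack.push(x: south) ~> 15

! maze.move(dir: south) ~> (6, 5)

! maze.sense(dir: south) ~> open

! stack.push(x: south) ~> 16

! maze.move(dir: south) ~> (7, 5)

! maze.sense(dir: west) ~> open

! stack.push(x: west) ~> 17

! maze.move(dir: west) ~> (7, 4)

! maze.sense(dir: west) ~> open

! stack.push(x: west) ~> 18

! maze.move(dir: west) ~> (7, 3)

! maze.sense(dir: west) ~> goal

! maze.move(dir: west) ~> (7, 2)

Answer: (7, 2)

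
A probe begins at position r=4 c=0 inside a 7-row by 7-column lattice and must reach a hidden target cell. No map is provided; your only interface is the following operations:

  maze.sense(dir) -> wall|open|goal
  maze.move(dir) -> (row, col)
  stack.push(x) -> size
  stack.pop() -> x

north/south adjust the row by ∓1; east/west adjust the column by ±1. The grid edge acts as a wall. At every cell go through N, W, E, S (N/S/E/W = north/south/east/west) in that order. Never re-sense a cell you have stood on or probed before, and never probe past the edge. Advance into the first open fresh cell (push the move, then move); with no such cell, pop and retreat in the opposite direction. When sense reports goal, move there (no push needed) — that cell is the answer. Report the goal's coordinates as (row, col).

// 1. maze.sense(north) ~> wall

// 2. maze.sense(east) ~> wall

// 3. maze.sense(south) ~> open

// 4. stack.push(south) ~> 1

// 5. maze.move(south) ~> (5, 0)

// 6. maze.sense(east) ~> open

// 7. stack.push(east) ~> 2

// 8. maze.move(east) ~> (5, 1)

// 9. maze.sense(east) ~> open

// 10. stack.push(east) ~> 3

// 11. maze.move(east) ~> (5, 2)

// 12. maze.sense(north) ~> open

// 13. stack.push(north) ~> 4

// 14. maze.move(north) ~> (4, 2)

// 15. maze.sense(north) ~> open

// 16. stack.push(north) ~> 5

// 17. maze.move(north) ~> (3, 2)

// 18. maze.sense(north) ~> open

// 19. stack.push(north) ~> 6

// 20. maze.move(north) ~> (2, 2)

// 21. maze.sense(north) ~> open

// 22. stack.push(north) ~> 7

// 23. maze.move(north) ~> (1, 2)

// 24. maze.sense(north) ~> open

// 25. stack.push(north) ~> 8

// 26. maze.move(north) ~> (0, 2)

// 27. maze.sense(west) ~> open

// 28. stack.push(west) ~> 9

// 29. maze.move(west) ~> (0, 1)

// 30. maze.sense(west) ~> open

// 31. stack.push(west) ~> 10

// 32. maze.move(west) ~> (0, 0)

// 33. maze.sense(south) ~> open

// 34. stack.push(south) ~> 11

// 35. maze.move(south) ~> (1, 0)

// 36. maze.sense(east) ~> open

// 37. stack.push(east) ~> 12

// 38. maze.move(east) ~> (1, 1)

// 39. maze.sense(south) ~> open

// 40. stack.push(south) ~> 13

// 41. maze.move(south) ~> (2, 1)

// 42. maze.sense(west) ~> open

// 43. stack.push(west) ~> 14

// 44. maze.move(west) ~> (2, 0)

// 45. stack.pop() ~> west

// 46. maze.move(east) ~> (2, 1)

// 47. maze.sense(south) ~> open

// 48. stack.push(south) ~> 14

// 49. maze.move(south) ~> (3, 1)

// 50. stack.pop() ~> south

// 51. maze.move(north) ~> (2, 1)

// 52. stack.pop() ~> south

// 53. maze.move(north) ~> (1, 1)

// 54. stack.pop() ~> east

// 55. maze.move(west) ~> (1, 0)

// 56. stack.pop() ~> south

// 57. maze.move(north) ~> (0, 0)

// 58. stack.pop() ~> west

// 59. maze.move(east) ~> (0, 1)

// 60. stack.pop() ~> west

// 61. maze.move(east) ~> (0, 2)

// 62. maze.sense(east) ~> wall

// 63. stack.pop() ~> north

// 64. maze.move(south) ~> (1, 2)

// 65. maze.sense(east) ~> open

// 66. stack.push(east) ~> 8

// 67. maze.move(east) ~> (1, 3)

// 68. maze.sense(east) ~> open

// 69. stack.push(east) ~> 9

// 70. maze.move(east) ~> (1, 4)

// 71. maze.sense(north) ~> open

// 72. stack.push(north) ~> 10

// 73. maze.move(north) ~> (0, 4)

// 74. maze.sense(east) ~> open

// 75. stack.push(east) ~> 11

// 76. maze.move(east) ~> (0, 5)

// 77. maze.sense(east) ~> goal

// 78. maze.move(east) ~> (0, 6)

Answer: (0, 6)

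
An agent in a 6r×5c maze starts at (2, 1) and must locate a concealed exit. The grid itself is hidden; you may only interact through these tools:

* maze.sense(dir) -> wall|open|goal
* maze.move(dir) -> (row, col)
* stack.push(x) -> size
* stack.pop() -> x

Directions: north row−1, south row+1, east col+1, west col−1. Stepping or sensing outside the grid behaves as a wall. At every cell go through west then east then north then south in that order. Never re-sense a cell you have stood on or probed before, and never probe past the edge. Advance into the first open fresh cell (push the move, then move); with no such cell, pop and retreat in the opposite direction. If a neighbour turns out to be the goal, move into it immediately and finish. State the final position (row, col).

I invoke maze.sense using dir=west, and see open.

Using stack.push using x=west, and see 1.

Using maze.move using dir=west, and see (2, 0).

Next I call maze.sense using dir=north, and see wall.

I try maze.sense using dir=south, and get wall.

Calling stack.pop(), and get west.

Now I run maze.move using dir=east, and get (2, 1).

Calling maze.sense using dir=east, — result: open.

Next I call stack.push using x=east, giving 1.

Invoking maze.move using dir=east, giving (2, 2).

Next I call maze.sense using dir=east, yielding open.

I run stack.push using x=east, and observe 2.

I run maze.move using dir=east, and see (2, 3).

Next I call maze.sense using dir=east, giving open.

Then stack.push using x=east, : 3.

I call maze.move using dir=east, and observe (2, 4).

I run maze.sense using dir=north, which returns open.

Invoking stack.push using x=north, giving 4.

I call maze.move using dir=north, — result: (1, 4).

I run maze.sense using dir=west, yielding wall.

Now I run maze.sense using dir=north, — result: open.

Calling stack.push using x=north, yielding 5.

Now I run maze.move using dir=north, and get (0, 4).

I try maze.sense using dir=west, and see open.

Calling stack.push using x=west, and see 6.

I try maze.move using dir=west, yielding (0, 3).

Then maze.sense using dir=west, yielding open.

I run stack.push using x=west, which returns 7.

I try maze.move using dir=west, — result: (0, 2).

I call maze.sense using dir=west, and get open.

Then stack.push using x=west, → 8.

I use maze.move using dir=west, giving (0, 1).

I call maze.sense using dir=west, and see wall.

I use maze.sense using dir=south, and get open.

Then stack.push using x=south, and get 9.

Then maze.move using dir=south, yielding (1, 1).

Now I run maze.sense using dir=east, giving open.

Using stack.push using x=east, : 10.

Now I run maze.move using dir=east, and get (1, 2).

I use stack.pop, : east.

Invoking maze.move using dir=west, giving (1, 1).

I run stack.pop(), : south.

Calling maze.move using dir=north, — result: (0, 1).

I try stack.pop, yielding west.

Then maze.move using dir=east, — result: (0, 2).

Now I run stack.pop(), and observe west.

Now I run maze.move using dir=east, giving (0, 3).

I try stack.pop(), which returns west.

Then maze.move using dir=east, → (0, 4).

Next I call stack.pop, yielding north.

Next I call maze.move using dir=south, : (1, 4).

I invoke stack.pop(), yielding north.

I invoke maze.move using dir=south, and observe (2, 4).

Using maze.sense using dir=south, — result: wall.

Now I run stack.pop(), and get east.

Calling maze.move using dir=west, and observe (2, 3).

Calling maze.sense using dir=south, which returns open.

Next I call stack.push using x=south, which returns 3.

I try maze.move using dir=south, yielding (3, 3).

Calling maze.sense using dir=west, → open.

I try stack.push using x=west, and see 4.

I run maze.move using dir=west, : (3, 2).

I run maze.sense using dir=west, : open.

Invoking stack.push using x=west, yielding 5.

I try maze.move using dir=west, which returns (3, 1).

I run maze.sense using dir=south, and see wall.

Next I call stack.pop(), — result: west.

Using maze.move using dir=east, → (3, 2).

Then maze.sense using dir=south, yielding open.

Then stack.push using x=south, yielding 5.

I call maze.move using dir=south, yielding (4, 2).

I call maze.sense using dir=east, and observe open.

I call stack.push using x=east, giving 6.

Next I call maze.move using dir=east, which returns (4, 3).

Next I call maze.sense using dir=east, : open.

I use stack.push using x=east, — result: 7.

Next I call maze.move using dir=east, giving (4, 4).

Now I run maze.sense using dir=south, : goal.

I use maze.move using dir=south, yielding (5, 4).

Answer: (5, 4)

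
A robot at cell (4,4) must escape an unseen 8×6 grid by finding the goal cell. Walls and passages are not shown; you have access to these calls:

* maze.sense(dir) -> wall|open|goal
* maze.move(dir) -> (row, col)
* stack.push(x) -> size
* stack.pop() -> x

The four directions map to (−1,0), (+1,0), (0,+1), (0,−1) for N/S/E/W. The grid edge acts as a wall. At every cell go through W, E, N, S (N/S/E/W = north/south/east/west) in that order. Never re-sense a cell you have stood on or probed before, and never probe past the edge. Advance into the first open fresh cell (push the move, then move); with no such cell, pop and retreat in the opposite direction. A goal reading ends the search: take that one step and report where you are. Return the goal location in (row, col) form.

% 1. maze.sense(west) -> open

% 2. stack.push(west) -> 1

% 3. maze.move(west) -> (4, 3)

% 4. maze.sense(west) -> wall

% 5. maze.sense(north) -> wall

% 6. maze.sense(south) -> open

% 7. stack.push(south) -> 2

% 8. maze.move(south) -> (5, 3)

% 9. maze.sense(west) -> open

% 10. stack.push(west) -> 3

% 11. maze.move(west) -> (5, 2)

% 12. maze.sense(west) -> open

% 13. stack.push(west) -> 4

% 14. maze.move(west) -> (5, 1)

% 15. maze.sense(west) -> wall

% 16. maze.sense(north) -> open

% 17. stack.push(north) -> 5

% 18. maze.move(north) -> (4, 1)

% 19. maze.sense(west) -> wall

% 20. maze.sense(north) -> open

% 21. stack.push(north) -> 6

% 22. maze.move(north) -> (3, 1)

% 23. maze.sense(west) -> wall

% 24. maze.sense(east) -> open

% 25. stack.push(east) -> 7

% 26. maze.move(east) -> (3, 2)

% 27. maze.sense(north) -> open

% 28. stack.push(north) -> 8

% 29. maze.move(north) -> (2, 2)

% 30. maze.sense(west) -> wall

% 31. maze.sense(east) -> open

% 32. stack.push(east) -> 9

% 33. maze.move(east) -> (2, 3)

% 34. maze.sense(east) -> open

% 35. stack.push(east) -> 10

% 36. maze.move(east) -> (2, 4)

% 37. maze.sense(east) -> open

% 38. stack.push(east) -> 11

% 39. maze.move(east) -> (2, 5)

% 40. maze.sense(north) -> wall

% 41. maze.sense(south) -> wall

% 42. stack.pop() -> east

% 43. maze.move(west) -> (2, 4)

% 44. maze.sense(north) -> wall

% 45. maze.sense(south) -> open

% 46. stack.push(south) -> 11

% 47. maze.move(south) -> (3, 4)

% 48. stack.pop() -> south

% 49. maze.move(north) -> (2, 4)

% 50. stack.pop() -> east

% 51. maze.move(west) -> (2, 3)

% 52. maze.sense(north) -> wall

% 53. stack.pop() -> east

% 54. maze.move(west) -> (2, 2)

% 55. maze.sense(north) -> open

% 56. stack.push(north) -> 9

% 57. maze.move(north) -> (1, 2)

% 58. maze.sense(west) -> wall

% 59. maze.sense(north) -> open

% 60. stack.push(north) -> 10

% 61. maze.move(north) -> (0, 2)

% 62. maze.sense(west) -> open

% 63. stack.push(west) -> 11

% 64. maze.move(west) -> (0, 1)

% 65. maze.sense(west) -> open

% 66. stack.push(west) -> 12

% 67. maze.move(west) -> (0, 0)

% 68. maze.sense(south) -> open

% 69. stack.push(south) -> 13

% 70. maze.move(south) -> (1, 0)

% 71. maze.sense(south) -> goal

% 72. maze.move(south) -> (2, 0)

Answer: (2, 0)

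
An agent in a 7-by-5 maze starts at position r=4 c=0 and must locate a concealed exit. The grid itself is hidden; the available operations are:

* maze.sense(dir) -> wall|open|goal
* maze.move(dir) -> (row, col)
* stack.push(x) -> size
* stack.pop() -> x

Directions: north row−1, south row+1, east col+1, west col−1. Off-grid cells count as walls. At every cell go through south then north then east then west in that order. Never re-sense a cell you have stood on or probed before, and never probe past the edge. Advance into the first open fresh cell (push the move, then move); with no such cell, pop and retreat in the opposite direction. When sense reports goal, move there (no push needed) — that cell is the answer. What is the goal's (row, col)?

Do: maze.sense[dir: south]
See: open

Do: stack.push[x: south]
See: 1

Do: maze.move[dir: south]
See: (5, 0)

Do: maze.sense[dir: south]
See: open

Do: stack.push[x: south]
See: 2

Do: maze.move[dir: south]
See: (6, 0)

Do: maze.sense[dir: east]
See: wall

Do: stack.pop[]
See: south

Do: maze.move[dir: north]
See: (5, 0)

Do: maze.sense[dir: east]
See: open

Do: stack.push[x: east]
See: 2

Do: maze.move[dir: east]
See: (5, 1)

Do: maze.sense[dir: north]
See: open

Do: stack.push[x: north]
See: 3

Do: maze.move[dir: north]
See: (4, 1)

Do: maze.sense[dir: north]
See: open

Do: stack.push[x: north]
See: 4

Do: maze.move[dir: north]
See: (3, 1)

Do: maze.sense[dir: north]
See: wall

Do: maze.sense[dir: east]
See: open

Do: stack.push[x: east]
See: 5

Do: maze.move[dir: east]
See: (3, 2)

Do: maze.sense[dir: south]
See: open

Do: stack.push[x: south]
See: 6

Do: maze.move[dir: south]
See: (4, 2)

Do: maze.sense[dir: south]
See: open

Do: stack.push[x: south]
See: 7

Do: maze.move[dir: south]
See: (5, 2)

Do: maze.sense[dir: south]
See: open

Do: stack.push[x: south]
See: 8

Do: maze.move[dir: south]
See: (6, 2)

Do: maze.sense[dir: east]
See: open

Do: stack.push[x: east]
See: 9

Do: maze.move[dir: east]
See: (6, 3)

Do: maze.sense[dir: north]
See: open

Do: stack.push[x: north]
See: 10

Do: maze.move[dir: north]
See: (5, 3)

Do: maze.sense[dir: north]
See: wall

Do: maze.sense[dir: east]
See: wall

Do: stack.pop[]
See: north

Do: maze.move[dir: south]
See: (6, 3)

Do: maze.sense[dir: east]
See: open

Do: stack.push[x: east]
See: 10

Do: maze.move[dir: east]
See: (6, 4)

Do: stack.pop[]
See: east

Do: maze.move[dir: west]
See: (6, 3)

Do: stack.pop[]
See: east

Do: maze.move[dir: west]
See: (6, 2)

Do: stack.pop[]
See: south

Do: maze.move[dir: north]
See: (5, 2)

Do: stack.pop[]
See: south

Do: maze.move[dir: north]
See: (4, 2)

Do: stack.pop[]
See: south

Do: maze.move[dir: north]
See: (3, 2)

Do: maze.sense[dir: north]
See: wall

Do: maze.sense[dir: east]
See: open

Do: stack.push[x: east]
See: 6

Do: maze.move[dir: east]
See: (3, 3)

Do: maze.sense[dir: north]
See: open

Do: stack.push[x: north]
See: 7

Do: maze.move[dir: north]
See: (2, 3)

Do: maze.sense[dir: north]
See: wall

Do: maze.sense[dir: east]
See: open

Do: stack.push[x: east]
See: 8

Do: maze.move[dir: east]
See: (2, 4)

Do: maze.sense[dir: south]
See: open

Do: stack.push[x: south]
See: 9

Do: maze.move[dir: south]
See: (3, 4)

Do: maze.sense[dir: south]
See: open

Do: stack.push[x: south]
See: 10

Do: maze.move[dir: south]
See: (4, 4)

Do: stack.pop[]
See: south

Do: maze.move[dir: north]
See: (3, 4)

Do: stack.pop[]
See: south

Do: maze.move[dir: north]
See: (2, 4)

Do: maze.sense[dir: north]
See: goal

Do: maze.move[dir: north]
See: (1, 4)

Answer: (1, 4)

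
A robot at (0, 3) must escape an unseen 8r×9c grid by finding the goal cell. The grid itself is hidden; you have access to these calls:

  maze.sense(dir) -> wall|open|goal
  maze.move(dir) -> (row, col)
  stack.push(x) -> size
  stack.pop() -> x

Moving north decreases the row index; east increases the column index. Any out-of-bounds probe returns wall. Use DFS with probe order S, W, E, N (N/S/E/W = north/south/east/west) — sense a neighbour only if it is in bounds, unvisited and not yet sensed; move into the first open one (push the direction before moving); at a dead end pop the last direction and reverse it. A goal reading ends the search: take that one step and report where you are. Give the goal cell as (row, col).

Now I run maze.sense(south), : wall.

I run maze.sense(west), and observe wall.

Next I call maze.sense(east), yielding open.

Calling stack.push(east), — result: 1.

I use maze.move(east), and see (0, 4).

Using maze.sense(south), and see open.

I call stack.push(south), giving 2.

Now I run maze.move(south), — result: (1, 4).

I use maze.sense(south), and see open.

Now I run stack.push(south), and see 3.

Using maze.move(south), and observe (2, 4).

I try maze.sense(south), and get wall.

Invoking maze.sense(west), and get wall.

Then maze.sense(east), yielding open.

I invoke stack.push(east), yielding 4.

Invoking maze.move(east), giving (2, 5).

I use maze.sense(south), and observe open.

I invoke stack.push(south), — result: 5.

I try maze.move(south), — result: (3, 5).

Next I call maze.sense(south), yielding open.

I try stack.push(south), → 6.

Calling maze.move(south), → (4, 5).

I invoke maze.sense(south), and get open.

Using stack.push(south), yielding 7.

Then maze.move(south), and get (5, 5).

I call maze.sense(south), : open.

I try stack.push(south), which returns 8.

Next I call maze.move(south), → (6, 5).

I use maze.sense(south), and see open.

I invoke stack.push(south), and get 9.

Now I run maze.move(south), and see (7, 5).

I invoke maze.sense(west), → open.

Using stack.push(west), and observe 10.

I invoke maze.move(west), yielding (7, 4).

Calling maze.sense(west), which returns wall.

Calling maze.sense(north), → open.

I run stack.push(north), and observe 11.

I try maze.move(north), — result: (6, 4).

I use maze.sense(west), and get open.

Calling stack.push(west), and observe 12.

Then maze.move(west), — result: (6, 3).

Calling maze.sense(west), : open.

I call stack.push(west), which returns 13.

Then maze.move(west), and see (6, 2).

Calling maze.sense(south), yielding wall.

I use maze.sense(west), yielding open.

I run stack.push(west), and observe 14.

I invoke maze.move(west), and get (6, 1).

Then maze.sense(south), giving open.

Now I run stack.push(south), and see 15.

Invoking maze.move(south), yielding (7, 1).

I call maze.sense(west), and get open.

I invoke stack.push(west), and get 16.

Next I call maze.move(west), giving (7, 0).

Calling maze.sense(north), and get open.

Invoking stack.push(north), — result: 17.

I invoke maze.move(north), giving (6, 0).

I invoke maze.sense(north), → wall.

Invoking stack.pop(), → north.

I try maze.move(south), giving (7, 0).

I run stack.pop, and observe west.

Then maze.move(east), : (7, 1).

Then stack.pop, and observe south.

I invoke maze.move(north), which returns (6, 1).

Next I call maze.sense(north), — result: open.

I call stack.push(north), : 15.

I call maze.move(north), and get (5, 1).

Then maze.sense(east), giving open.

I use stack.push(east), → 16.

I use maze.move(east), yielding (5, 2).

Then maze.sense(east), and get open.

I call stack.push(east), → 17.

Next I call maze.move(east), : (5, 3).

I call maze.sense(east), and get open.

Calling stack.push(east), → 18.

Now I run maze.move(east), yielding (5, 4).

I invoke maze.sense(north), giving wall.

Next I call stack.pop, giving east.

Now I run maze.move(west), giving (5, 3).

Invoking maze.sense(north), and get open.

I call stack.push(north), — result: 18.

I try maze.move(north), → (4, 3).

Next I call maze.sense(west), : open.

Next I call stack.push(west), and observe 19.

I run maze.move(west), which returns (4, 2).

Using maze.sense(west), and observe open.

I run stack.push(west), yielding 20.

I invoke maze.move(west), and see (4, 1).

I invoke maze.sense(west), — result: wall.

Using maze.sense(north), → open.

Next I call stack.push(north), yielding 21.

Then maze.move(north), and get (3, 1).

I run maze.sense(west), giving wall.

I try maze.sense(east), yielding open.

Using stack.push(east), which returns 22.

I use maze.move(east), and get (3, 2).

Using maze.sense(east), : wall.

I use maze.sense(north), and observe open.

Invoking stack.push(north), and get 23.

Now I run maze.move(north), and see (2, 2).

I use maze.sense(west), — result: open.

Calling stack.push(west), which returns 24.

I try maze.move(west), which returns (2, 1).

Calling maze.sense(west), : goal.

I call maze.move(west), : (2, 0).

Answer: (2, 0)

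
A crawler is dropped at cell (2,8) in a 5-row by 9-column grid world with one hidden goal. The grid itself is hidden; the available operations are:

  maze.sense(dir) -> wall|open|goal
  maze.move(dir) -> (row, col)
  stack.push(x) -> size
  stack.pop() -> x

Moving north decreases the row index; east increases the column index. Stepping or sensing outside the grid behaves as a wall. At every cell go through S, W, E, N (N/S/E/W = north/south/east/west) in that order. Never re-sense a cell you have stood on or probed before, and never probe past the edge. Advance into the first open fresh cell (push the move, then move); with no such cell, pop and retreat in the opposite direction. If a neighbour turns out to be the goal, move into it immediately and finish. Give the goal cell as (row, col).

Act: maze.sense[dir: south]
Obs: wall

Act: maze.sense[dir: west]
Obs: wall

Act: maze.sense[dir: north]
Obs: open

Act: stack.push[x: north]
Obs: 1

Act: maze.move[dir: north]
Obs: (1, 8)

Act: maze.sense[dir: west]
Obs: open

Act: stack.push[x: west]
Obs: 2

Act: maze.move[dir: west]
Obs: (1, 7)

Act: maze.sense[dir: west]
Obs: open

Act: stack.push[x: west]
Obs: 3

Act: maze.move[dir: west]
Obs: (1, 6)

Act: maze.sense[dir: south]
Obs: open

Act: stack.push[x: south]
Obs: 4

Act: maze.move[dir: south]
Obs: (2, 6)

Act: maze.sense[dir: south]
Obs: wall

Act: maze.sense[dir: west]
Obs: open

Act: stack.push[x: west]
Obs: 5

Act: maze.move[dir: west]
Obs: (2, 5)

Act: maze.sense[dir: south]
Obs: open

Act: stack.push[x: south]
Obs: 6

Act: maze.move[dir: south]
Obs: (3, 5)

Act: maze.sense[dir: south]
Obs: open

Act: stack.push[x: south]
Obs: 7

Act: maze.move[dir: south]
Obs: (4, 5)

Act: maze.sense[dir: west]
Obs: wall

Act: maze.sense[dir: east]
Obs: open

Act: stack.push[x: east]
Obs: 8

Act: maze.move[dir: east]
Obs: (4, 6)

Act: maze.sense[dir: east]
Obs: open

Act: stack.push[x: east]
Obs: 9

Act: maze.move[dir: east]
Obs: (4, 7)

Act: maze.sense[dir: east]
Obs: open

Act: stack.push[x: east]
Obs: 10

Act: maze.move[dir: east]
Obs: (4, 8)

Act: stack.pop[]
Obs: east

Act: maze.move[dir: west]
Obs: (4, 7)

Act: maze.sense[dir: north]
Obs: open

Act: stack.push[x: north]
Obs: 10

Act: maze.move[dir: north]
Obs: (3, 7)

Act: stack.pop[]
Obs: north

Act: maze.move[dir: south]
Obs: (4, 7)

Act: stack.pop[]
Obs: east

Act: maze.move[dir: west]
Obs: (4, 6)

Act: stack.pop[]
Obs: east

Act: maze.move[dir: west]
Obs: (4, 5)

Act: stack.pop[]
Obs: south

Act: maze.move[dir: north]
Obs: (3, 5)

Act: maze.sense[dir: west]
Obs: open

Act: stack.push[x: west]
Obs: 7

Act: maze.move[dir: west]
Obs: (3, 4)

Act: maze.sense[dir: west]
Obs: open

Act: stack.push[x: west]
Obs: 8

Act: maze.move[dir: west]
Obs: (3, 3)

Act: maze.sense[dir: south]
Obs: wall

Act: maze.sense[dir: west]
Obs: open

Act: stack.push[x: west]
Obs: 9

Act: maze.move[dir: west]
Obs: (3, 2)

Act: maze.sense[dir: south]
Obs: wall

Act: maze.sense[dir: west]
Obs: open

Act: stack.push[x: west]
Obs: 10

Act: maze.move[dir: west]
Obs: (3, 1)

Act: maze.sense[dir: south]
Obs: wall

Act: maze.sense[dir: west]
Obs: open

Act: stack.push[x: west]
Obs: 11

Act: maze.move[dir: west]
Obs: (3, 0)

Act: maze.sense[dir: south]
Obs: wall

Act: maze.sense[dir: north]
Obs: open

Act: stack.push[x: north]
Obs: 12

Act: maze.move[dir: north]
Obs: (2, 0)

Act: maze.sense[dir: east]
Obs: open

Act: stack.push[x: east]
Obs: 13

Act: maze.move[dir: east]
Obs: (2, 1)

Act: maze.sense[dir: east]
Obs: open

Act: stack.push[x: east]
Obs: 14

Act: maze.move[dir: east]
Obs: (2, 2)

Act: maze.sense[dir: east]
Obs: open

Act: stack.push[x: east]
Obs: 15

Act: maze.move[dir: east]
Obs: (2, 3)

Act: maze.sense[dir: east]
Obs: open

Act: stack.push[x: east]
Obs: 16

Act: maze.move[dir: east]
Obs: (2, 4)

Act: maze.sense[dir: north]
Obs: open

Act: stack.push[x: north]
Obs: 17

Act: maze.move[dir: north]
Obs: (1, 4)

Act: maze.sense[dir: west]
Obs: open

Act: stack.push[x: west]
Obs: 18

Act: maze.move[dir: west]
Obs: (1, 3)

Act: maze.sense[dir: west]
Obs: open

Act: stack.push[x: west]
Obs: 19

Act: maze.move[dir: west]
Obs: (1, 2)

Act: maze.sense[dir: west]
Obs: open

Act: stack.push[x: west]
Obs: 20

Act: maze.move[dir: west]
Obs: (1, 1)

Act: maze.sense[dir: west]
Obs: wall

Act: maze.sense[dir: north]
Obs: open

Act: stack.push[x: north]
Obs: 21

Act: maze.move[dir: north]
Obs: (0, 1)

Act: maze.sense[dir: west]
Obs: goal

Act: maze.move[dir: west]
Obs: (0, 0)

Answer: (0, 0)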